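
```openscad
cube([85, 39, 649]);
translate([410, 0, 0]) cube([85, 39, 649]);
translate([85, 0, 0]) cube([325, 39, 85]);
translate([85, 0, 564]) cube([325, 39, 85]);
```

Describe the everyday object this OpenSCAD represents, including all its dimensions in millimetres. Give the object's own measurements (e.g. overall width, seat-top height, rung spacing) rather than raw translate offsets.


A rectangular picture frame lying in the x–z plane (depth along y). The opening is 325 mm wide (x) by 479 mm tall (z), surrounded by a border 85 mm wide on all four sides. The frame is 39 mm deep and is made of two full-height vertical stiles with two horizontal rails fitted between them.


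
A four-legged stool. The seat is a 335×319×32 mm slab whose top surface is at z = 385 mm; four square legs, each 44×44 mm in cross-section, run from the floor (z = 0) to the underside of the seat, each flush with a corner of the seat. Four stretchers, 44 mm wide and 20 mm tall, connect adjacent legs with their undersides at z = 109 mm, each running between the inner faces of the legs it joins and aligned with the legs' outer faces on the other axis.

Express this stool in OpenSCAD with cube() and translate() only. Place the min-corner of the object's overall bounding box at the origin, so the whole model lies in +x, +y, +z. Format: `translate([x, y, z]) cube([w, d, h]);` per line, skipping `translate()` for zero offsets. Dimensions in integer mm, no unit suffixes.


translate([0, 0, 353]) cube([335, 319, 32]);
cube([44, 44, 353]);
translate([291, 0, 0]) cube([44, 44, 353]);
translate([0, 275, 0]) cube([44, 44, 353]);
translate([291, 275, 0]) cube([44, 44, 353]);
translate([44, 0, 109]) cube([247, 44, 20]);
translate([44, 275, 109]) cube([247, 44, 20]);
translate([0, 44, 109]) cube([44, 231, 20]);
translate([291, 44, 109]) cube([44, 231, 20]);


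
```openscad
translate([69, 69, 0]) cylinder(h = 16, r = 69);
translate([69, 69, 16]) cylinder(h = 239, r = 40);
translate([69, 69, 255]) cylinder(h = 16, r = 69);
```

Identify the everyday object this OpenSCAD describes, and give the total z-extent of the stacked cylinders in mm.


A spool. The overall height is 271 mm.

Three coaxial cylinders, large–small–large — a spool. Two 16 mm flanges and a 239 mm core give 16 + 239 + 16 = 271 mm.


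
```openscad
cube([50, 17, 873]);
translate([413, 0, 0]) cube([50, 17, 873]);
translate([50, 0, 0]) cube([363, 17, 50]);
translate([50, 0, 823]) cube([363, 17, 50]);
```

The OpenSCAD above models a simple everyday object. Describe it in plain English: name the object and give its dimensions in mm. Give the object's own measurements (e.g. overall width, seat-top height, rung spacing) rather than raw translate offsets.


A rectangular picture frame lying in the x–z plane (depth along y). The opening is 363 mm wide (x) by 773 mm tall (z), surrounded by a border 50 mm wide on all four sides. The frame is 17 mm deep and is made of two full-height vertical stiles with two horizontal rails fitted between them.


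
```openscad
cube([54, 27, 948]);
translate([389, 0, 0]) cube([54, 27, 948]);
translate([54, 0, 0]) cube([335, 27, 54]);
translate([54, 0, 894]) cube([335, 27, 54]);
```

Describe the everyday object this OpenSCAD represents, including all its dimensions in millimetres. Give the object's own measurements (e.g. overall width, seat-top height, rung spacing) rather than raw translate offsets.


A rectangular picture frame lying in the x–z plane (depth along y). The opening is 335 mm wide (x) by 840 mm tall (z), surrounded by a border 54 mm wide on all four sides. The frame is 27 mm deep and is made of two full-height vertical stiles with two horizontal rails fitted between them.


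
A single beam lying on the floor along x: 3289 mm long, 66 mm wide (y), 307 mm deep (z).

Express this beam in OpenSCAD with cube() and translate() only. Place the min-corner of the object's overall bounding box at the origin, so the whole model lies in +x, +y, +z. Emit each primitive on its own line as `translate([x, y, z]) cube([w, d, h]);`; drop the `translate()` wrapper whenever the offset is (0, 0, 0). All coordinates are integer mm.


cube([3289, 66, 307]);


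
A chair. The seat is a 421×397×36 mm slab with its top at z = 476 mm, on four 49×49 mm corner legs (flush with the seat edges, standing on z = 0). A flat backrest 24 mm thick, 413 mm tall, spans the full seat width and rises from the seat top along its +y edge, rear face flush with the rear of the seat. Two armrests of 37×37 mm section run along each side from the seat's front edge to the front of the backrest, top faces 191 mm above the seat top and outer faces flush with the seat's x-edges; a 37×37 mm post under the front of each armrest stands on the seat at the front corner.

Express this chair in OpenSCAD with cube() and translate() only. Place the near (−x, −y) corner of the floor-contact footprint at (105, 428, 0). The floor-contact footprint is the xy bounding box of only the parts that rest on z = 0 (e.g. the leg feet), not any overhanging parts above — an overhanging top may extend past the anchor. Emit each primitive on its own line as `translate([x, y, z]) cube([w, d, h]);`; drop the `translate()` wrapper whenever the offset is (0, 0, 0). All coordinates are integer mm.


// leg_h = 476 - 36 = 440
// arm post h = 191 - 37 = 154
translate([105, 428, 440]) cube([421, 397, 36]);
translate([105, 428, 0]) cube([49, 49, 440]);
translate([477, 428, 0]) cube([49, 49, 440]);
translate([105, 776, 0]) cube([49, 49, 440]);
translate([477, 776, 0]) cube([49, 49, 440]);
translate([105, 801, 476]) cube([421, 24, 413]);
translate([105, 428, 630]) cube([37, 373, 37]);
translate([489, 428, 630]) cube([37, 373, 37]);
translate([105, 428, 476]) cube([37, 37, 154]);
translate([489, 428, 476]) cube([37, 37, 154]);


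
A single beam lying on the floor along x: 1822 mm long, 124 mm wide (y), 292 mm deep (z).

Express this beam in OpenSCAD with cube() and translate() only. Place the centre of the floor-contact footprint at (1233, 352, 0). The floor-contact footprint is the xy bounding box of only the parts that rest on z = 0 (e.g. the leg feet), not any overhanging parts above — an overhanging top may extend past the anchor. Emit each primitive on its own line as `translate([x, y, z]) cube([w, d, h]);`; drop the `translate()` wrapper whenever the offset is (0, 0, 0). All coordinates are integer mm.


translate([322, 290, 0]) cube([1822, 124, 292]);


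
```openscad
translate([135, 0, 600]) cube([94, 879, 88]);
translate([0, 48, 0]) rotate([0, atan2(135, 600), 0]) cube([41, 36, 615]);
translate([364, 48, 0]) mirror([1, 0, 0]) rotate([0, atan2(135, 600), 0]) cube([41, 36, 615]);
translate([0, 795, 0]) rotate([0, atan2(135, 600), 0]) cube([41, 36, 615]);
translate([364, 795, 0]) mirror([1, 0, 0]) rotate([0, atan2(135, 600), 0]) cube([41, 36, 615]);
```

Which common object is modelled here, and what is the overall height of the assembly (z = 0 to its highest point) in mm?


A sawhorse. The overall height is 688 mm.

A beam across two mirrored pairs of raked legs — a sawhorse. The beam's underside is at z = 600 (matching the legs' vertical rise in atan2(135, 600)) and the beam is 88 mm tall, so its top is at 600 + 88 = 688 mm. The raked legs top out at the beam's underside, so that is the highest point.


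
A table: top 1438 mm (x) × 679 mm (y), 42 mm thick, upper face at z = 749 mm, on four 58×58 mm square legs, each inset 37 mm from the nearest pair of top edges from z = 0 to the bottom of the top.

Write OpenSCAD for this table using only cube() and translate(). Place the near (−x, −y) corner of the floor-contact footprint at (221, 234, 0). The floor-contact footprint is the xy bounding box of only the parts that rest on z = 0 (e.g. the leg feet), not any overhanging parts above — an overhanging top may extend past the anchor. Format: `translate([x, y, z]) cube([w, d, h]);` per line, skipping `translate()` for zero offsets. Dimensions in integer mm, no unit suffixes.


// leg_h = 749 - 42 = 707
translate([184, 197, 707]) cube([1438, 679, 42]);
translate([221, 234, 0]) cube([58, 58, 707]);
translate([1527, 234, 0]) cube([58, 58, 707]);
translate([221, 781, 0]) cube([58, 58, 707]);
translate([1527, 781, 0]) cube([58, 58, 707]);


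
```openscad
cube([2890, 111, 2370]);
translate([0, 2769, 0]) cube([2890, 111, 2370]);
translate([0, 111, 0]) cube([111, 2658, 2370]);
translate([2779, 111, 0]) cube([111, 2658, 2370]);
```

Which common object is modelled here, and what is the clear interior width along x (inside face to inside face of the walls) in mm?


A house (or room) frame. The interior width is 2668 mm.

Four 2370 mm walls enclosing a rectangle with no floor or roof — a room or house frame. Outside width is 2890 mm and wall thickness is 111 mm, so the interior width is 2890 − 2 × 111 = 2668 mm.


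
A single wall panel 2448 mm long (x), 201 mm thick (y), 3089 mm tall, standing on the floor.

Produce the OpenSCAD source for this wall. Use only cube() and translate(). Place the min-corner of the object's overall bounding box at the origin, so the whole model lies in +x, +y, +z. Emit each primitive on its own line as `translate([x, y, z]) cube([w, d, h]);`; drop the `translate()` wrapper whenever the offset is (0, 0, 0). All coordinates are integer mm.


cube([2448, 201, 3089]);


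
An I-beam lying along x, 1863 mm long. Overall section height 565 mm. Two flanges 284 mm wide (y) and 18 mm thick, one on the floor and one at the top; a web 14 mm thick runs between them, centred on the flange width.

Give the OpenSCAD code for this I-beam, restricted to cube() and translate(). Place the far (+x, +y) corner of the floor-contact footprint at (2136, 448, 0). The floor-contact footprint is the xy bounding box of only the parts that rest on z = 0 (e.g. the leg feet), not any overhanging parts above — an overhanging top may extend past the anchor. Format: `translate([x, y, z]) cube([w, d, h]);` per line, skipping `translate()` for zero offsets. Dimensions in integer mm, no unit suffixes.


translate([273, 164, 0]) cube([1863, 284, 18]);
translate([273, 299, 18]) cube([1863, 14, 529]);
translate([273, 164, 547]) cube([1863, 284, 18]);


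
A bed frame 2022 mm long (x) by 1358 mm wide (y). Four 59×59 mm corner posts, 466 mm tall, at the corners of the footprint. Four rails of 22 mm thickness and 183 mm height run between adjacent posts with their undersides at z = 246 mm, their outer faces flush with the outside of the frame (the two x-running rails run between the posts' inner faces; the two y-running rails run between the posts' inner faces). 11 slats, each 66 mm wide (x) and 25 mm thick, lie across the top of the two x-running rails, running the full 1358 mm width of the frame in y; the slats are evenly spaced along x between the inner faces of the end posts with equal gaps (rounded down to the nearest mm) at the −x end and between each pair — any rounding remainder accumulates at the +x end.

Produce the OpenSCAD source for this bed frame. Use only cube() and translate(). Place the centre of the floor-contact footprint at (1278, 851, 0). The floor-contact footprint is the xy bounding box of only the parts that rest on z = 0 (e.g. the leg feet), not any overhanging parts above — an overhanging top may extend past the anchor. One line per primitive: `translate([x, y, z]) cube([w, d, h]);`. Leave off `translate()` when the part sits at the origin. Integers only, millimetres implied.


translate([267, 172, 0]) cube([59, 59, 466]);
translate([267, 1471, 0]) cube([59, 59, 466]);
translate([2230, 172, 0]) cube([59, 59, 466]);
translate([2230, 1471, 0]) cube([59, 59, 466]);
translate([326, 172, 246]) cube([1904, 22, 183]);
translate([326, 1508, 246]) cube([1904, 22, 183]);
translate([267, 231, 246]) cube([22, 1240, 183]);
translate([2267, 231, 246]) cube([22, 1240, 183]);
translate([424, 172, 429]) cube([66, 1358, 25]);
translate([588, 172, 429]) cube([66, 1358, 25]);
translate([752, 172, 429]) cube([66, 1358, 25]);
translate([916, 172, 429]) cube([66, 1358, 25]);
translate([1080, 172, 429]) cube([66, 1358, 25]);
translate([1244, 172, 429]) cube([66, 1358, 25]);
translate([1408, 172, 429]) cube([66, 1358, 25]);
translate([1572, 172, 429]) cube([66, 1358, 25]);
translate([1736, 172, 429]) cube([66, 1358, 25]);
translate([1900, 172, 429]) cube([66, 1358, 25]);
translate([2064, 172, 429]) cube([66, 1358, 25]);


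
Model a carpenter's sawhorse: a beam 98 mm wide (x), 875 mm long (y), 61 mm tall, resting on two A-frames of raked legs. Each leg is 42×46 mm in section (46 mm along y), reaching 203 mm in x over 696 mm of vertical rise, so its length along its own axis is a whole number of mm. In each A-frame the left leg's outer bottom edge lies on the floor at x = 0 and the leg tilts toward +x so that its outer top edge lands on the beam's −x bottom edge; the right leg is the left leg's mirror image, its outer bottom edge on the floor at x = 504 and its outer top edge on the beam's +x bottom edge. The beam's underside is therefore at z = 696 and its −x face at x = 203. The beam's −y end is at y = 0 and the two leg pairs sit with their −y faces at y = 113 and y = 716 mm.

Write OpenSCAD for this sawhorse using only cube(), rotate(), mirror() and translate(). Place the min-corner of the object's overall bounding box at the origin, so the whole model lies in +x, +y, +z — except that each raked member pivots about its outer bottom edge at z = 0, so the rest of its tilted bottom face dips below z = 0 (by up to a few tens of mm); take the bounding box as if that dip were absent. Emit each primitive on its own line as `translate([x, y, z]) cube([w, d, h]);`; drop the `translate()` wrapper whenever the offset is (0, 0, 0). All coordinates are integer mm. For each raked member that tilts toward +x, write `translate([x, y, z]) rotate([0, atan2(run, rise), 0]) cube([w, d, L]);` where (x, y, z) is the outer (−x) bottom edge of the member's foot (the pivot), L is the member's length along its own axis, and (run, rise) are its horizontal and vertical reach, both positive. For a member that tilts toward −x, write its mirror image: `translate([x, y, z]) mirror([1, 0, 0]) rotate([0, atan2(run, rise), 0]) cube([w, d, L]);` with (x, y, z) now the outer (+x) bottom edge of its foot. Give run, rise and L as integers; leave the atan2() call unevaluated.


// leg length = √(203² + 696²) = 725
// right-leg outer foot x = 2·203 + 98 = 504
// beam min-corner = (203, 0, 696)
translate([203, 0, 696]) cube([98, 875, 61]);
translate([0, 113, 0]) rotate([0, atan2(203, 696), 0]) cube([42, 46, 725]);
translate([504, 113, 0]) mirror([1, 0, 0]) rotate([0, atan2(203, 696), 0]) cube([42, 46, 725]);
translate([0, 716, 0]) rotate([0, atan2(203, 696), 0]) cube([42, 46, 725]);
translate([504, 716, 0]) mirror([1, 0, 0]) rotate([0, atan2(203, 696), 0]) cube([42, 46, 725]);


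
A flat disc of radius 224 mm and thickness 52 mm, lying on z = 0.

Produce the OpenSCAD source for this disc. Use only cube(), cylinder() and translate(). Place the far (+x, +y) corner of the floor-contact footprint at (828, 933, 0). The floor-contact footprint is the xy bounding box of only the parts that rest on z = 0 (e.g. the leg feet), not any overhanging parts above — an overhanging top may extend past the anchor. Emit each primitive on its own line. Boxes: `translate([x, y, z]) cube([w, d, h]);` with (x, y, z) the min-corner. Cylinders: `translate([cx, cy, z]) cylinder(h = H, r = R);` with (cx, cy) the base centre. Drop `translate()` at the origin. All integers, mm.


translate([604, 709, 0]) cylinder(h = 52, r = 224);


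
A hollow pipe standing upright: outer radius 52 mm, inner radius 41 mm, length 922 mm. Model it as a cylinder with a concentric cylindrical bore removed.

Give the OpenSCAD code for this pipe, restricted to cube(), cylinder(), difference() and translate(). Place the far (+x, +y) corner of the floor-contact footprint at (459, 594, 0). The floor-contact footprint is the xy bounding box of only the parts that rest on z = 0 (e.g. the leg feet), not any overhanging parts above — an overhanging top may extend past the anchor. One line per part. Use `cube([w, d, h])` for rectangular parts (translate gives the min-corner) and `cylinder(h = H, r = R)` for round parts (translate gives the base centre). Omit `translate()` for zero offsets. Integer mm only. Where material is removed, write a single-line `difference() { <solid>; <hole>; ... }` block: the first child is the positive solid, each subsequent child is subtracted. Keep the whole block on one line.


difference() { translate([407, 542, 0]) cylinder(h = 922, r = 52); translate([407, 542, 0]) cylinder(h = 922, r = 41); }


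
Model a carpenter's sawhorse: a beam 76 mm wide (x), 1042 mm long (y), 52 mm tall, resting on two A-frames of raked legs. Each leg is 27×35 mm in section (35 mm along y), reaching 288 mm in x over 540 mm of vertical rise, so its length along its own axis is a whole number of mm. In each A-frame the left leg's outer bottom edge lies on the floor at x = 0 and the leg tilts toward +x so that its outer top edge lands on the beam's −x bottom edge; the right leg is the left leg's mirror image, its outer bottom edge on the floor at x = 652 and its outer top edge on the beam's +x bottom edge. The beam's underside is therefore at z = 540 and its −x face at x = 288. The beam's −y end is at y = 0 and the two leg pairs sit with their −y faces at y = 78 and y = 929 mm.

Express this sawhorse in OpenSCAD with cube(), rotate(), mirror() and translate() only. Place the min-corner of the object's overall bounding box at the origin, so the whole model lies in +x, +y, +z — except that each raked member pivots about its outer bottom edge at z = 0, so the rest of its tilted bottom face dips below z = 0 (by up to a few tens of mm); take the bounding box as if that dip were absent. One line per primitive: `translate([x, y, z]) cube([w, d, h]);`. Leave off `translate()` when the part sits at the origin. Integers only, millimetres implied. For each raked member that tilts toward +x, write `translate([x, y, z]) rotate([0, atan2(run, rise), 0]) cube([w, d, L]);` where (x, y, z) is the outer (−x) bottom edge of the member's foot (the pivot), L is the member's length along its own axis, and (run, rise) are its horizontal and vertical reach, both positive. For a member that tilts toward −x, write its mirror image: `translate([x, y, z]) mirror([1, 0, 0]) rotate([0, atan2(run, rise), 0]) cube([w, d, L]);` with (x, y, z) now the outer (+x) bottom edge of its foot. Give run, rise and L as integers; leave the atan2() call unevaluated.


translate([288, 0, 540]) cube([76, 1042, 52]);
translate([0, 78, 0]) rotate([0, atan2(288, 540), 0]) cube([27, 35, 612]);
translate([652, 78, 0]) mirror([1, 0, 0]) rotate([0, atan2(288, 540), 0]) cube([27, 35, 612]);
translate([0, 929, 0]) rotate([0, atan2(288, 540), 0]) cube([27, 35, 612]);
translate([652, 929, 0]) mirror([1, 0, 0]) rotate([0, atan2(288, 540), 0]) cube([27, 35, 612]);


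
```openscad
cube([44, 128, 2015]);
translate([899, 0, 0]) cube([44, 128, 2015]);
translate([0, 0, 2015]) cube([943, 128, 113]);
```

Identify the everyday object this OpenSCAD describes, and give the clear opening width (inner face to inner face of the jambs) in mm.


A door frame. The clear opening width is 855 mm.

Two 2015 mm tall posts with a header on top — a door frame. The left jamb is 44 mm wide at x = 0; the right jamb starts at x = 899. The clear opening is 899 − 44 = 855 mm.


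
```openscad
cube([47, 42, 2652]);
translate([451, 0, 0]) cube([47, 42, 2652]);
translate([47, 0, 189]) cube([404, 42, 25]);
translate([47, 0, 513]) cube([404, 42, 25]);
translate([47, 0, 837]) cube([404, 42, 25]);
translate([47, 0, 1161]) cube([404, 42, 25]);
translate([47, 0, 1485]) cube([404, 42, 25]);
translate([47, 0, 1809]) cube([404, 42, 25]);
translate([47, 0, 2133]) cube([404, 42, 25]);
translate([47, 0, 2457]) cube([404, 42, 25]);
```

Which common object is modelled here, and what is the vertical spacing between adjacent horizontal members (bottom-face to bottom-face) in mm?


A ladder. The rung spacing is 324 mm.

Two tall 47×42 posts with 8 short bars between them — a ladder. Adjacent rungs sit at z = 189 and z = 513, so the spacing is 513 − 189 = 324 mm.


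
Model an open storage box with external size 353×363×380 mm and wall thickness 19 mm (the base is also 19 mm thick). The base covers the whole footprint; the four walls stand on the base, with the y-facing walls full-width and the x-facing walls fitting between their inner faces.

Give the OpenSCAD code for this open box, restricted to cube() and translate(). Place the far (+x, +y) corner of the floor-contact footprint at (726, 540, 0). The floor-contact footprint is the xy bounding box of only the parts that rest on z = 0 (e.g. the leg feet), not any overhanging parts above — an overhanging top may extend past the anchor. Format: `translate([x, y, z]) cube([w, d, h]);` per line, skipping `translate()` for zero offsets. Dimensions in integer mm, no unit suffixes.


translate([373, 177, 0]) cube([353, 363, 19]);
translate([373, 177, 19]) cube([353, 19, 361]);
translate([373, 521, 19]) cube([353, 19, 361]);
translate([373, 196, 19]) cube([19, 325, 361]);
translate([707, 196, 19]) cube([19, 325, 361]);


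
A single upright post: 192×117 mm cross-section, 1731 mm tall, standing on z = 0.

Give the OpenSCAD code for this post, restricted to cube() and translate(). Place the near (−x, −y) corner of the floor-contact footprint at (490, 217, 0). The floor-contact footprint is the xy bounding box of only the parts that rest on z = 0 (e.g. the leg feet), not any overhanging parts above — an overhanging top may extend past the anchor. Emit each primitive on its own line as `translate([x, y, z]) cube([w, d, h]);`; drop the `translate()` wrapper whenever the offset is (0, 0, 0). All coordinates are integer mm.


translate([490, 217, 0]) cube([192, 117, 1731]);


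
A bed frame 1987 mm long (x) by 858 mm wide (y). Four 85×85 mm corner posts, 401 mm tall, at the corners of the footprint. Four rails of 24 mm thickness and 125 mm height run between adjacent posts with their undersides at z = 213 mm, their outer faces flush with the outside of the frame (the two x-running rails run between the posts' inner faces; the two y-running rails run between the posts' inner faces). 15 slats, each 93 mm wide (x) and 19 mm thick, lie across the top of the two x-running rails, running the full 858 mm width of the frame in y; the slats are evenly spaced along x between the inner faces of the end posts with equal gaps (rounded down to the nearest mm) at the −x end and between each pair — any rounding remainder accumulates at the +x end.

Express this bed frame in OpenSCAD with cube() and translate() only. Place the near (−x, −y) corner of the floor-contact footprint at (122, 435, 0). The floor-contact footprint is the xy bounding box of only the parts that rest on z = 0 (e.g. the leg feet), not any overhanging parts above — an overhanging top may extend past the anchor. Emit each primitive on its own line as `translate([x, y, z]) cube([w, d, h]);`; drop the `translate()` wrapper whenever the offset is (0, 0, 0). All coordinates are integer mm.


translate([122, 435, 0]) cube([85, 85, 401]);
translate([122, 1208, 0]) cube([85, 85, 401]);
translate([2024, 435, 0]) cube([85, 85, 401]);
translate([2024, 1208, 0]) cube([85, 85, 401]);
translate([207, 435, 213]) cube([1817, 24, 125]);
translate([207, 1269, 213]) cube([1817, 24, 125]);
translate([122, 520, 213]) cube([24, 688, 125]);
translate([2085, 520, 213]) cube([24, 688, 125]);
translate([233, 435, 338]) cube([93, 858, 19]);
translate([352, 435, 338]) cube([93, 858, 19]);
translate([471, 435, 338]) cube([93, 858, 19]);
translate([590, 435, 338]) cube([93, 858, 19]);
translate([709, 435, 338]) cube([93, 858, 19]);
translate([828, 435, 338]) cube([93, 858, 19]);
translate([947, 435, 338]) cube([93, 858, 19]);
translate([1066, 435, 338]) cube([93, 858, 19]);
translate([1185, 435, 338]) cube([93, 858, 19]);
translate([1304, 435, 338]) cube([93, 858, 19]);
translate([1423, 435, 338]) cube([93, 858, 19]);
translate([1542, 435, 338]) cube([93, 858, 19]);
translate([1661, 435, 338]) cube([93, 858, 19]);
translate([1780, 435, 338]) cube([93, 858, 19]);
translate([1899, 435, 338]) cube([93, 858, 19]);


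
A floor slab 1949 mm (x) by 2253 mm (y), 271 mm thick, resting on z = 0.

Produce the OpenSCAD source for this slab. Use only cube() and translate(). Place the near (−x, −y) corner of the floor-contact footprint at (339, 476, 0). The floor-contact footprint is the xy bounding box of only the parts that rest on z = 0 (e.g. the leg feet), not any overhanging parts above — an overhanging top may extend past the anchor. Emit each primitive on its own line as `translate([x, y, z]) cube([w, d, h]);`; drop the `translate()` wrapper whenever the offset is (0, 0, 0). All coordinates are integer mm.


translate([339, 476, 0]) cube([1949, 2253, 271]);


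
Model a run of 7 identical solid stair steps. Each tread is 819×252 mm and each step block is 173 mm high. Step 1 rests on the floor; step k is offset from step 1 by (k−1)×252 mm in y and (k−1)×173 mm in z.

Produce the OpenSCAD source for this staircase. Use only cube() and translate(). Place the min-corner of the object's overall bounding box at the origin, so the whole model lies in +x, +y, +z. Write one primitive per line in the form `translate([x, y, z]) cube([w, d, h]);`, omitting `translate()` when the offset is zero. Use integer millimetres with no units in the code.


cube([819, 252, 173]);
translate([0, 252, 173]) cube([819, 252, 173]);
translate([0, 504, 346]) cube([819, 252, 173]);
translate([0, 756, 519]) cube([819, 252, 173]);
translate([0, 1008, 692]) cube([819, 252, 173]);
translate([0, 1260, 865]) cube([819, 252, 173]);
translate([0, 1512, 1038]) cube([819, 252, 173]);


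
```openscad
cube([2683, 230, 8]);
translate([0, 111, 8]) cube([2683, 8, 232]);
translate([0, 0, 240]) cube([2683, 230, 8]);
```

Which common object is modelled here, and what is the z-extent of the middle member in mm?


An I-beam. The web height is 232 mm.

Two wide flanges with a thin centred web — an I-beam. Overall 248 mm minus two 8 mm flanges gives a web of 248 − 2·8 = 232 mm.


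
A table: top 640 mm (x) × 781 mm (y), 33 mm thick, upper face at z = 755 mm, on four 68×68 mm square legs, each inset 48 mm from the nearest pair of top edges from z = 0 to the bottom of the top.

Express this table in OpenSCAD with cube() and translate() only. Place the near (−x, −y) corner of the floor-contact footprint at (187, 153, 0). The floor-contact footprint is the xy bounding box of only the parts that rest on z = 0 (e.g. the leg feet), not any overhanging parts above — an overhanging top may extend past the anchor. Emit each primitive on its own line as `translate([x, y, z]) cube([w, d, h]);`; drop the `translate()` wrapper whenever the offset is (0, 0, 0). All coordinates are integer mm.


// leg_h = 755 - 33 = 722
translate([139, 105, 722]) cube([640, 781, 33]);
translate([187, 153, 0]) cube([68, 68, 722]);
translate([663, 153, 0]) cube([68, 68, 722]);
translate([187, 770, 0]) cube([68, 68, 722]);
translate([663, 770, 0]) cube([68, 68, 722]);


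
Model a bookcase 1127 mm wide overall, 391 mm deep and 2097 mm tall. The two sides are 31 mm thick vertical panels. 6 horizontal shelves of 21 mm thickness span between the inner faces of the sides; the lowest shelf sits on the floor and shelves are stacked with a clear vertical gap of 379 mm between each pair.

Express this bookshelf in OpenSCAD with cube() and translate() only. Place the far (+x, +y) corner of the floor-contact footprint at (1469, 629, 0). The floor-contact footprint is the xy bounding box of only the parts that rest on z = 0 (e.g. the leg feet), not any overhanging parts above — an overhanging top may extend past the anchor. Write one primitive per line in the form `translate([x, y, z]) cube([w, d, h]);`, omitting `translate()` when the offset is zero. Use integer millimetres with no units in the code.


translate([342, 238, 0]) cube([31, 391, 2097]);
translate([1438, 238, 0]) cube([31, 391, 2097]);
translate([373, 238, 0]) cube([1065, 391, 21]);
translate([373, 238, 400]) cube([1065, 391, 21]);
translate([373, 238, 800]) cube([1065, 391, 21]);
translate([373, 238, 1200]) cube([1065, 391, 21]);
translate([373, 238, 1600]) cube([1065, 391, 21]);
translate([373, 238, 2000]) cube([1065, 391, 21]);


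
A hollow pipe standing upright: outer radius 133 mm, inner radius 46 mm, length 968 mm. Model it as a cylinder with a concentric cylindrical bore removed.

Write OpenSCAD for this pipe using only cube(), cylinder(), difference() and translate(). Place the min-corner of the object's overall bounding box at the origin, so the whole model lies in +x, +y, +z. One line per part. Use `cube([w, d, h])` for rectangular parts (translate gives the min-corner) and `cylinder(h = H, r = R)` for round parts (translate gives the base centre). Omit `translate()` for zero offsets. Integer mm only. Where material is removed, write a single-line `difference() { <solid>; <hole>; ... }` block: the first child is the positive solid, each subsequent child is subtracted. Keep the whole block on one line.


difference() { translate([133, 133, 0]) cylinder(h = 968, r = 133); translate([133, 133, 0]) cylinder(h = 968, r = 46); }


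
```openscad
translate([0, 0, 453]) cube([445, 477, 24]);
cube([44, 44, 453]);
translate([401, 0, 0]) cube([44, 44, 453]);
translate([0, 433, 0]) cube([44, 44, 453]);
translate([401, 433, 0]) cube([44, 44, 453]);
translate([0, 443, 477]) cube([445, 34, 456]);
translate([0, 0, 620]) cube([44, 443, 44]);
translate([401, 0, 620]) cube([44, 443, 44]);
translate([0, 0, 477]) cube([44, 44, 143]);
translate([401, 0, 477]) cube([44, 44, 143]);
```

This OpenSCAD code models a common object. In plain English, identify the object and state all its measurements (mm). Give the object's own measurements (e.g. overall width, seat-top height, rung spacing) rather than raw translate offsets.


A chair. The seat is a 445×477×24 mm slab with its top at z = 477 mm, on four 44×44 mm corner legs (flush with the seat edges, standing on z = 0). A flat backrest 34 mm thick, 456 mm tall, spans the full seat width and rises from the seat top along its +y edge, rear face flush with the rear of the seat. Two armrests of 44×44 mm section run along each side from the seat's front edge to the front of the backrest, top faces 187 mm above the seat top and outer faces flush with the seat's x-edges; a 44×44 mm post under the front of each armrest stands on the seat at the front corner.


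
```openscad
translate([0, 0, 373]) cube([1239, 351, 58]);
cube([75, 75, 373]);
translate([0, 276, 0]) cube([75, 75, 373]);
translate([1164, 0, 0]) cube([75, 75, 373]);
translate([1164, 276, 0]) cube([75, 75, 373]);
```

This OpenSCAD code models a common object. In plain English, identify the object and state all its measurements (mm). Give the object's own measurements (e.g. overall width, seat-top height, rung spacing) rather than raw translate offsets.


A bench: a 1239×351 mm seat slab, 58 mm thick, top at z = 431 mm, on four 75×75 mm square legs flush with the seat corners and standing on z = 0.


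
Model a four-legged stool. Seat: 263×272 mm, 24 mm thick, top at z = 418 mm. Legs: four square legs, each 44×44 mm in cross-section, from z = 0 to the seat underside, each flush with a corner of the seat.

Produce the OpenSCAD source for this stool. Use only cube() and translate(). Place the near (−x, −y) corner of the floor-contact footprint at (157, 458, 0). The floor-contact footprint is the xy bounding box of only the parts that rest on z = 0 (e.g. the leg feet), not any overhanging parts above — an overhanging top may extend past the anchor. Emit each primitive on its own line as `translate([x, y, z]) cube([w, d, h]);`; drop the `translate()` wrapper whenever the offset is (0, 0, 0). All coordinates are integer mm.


translate([157, 458, 394]) cube([263, 272, 24]);
translate([157, 458, 0]) cube([44, 44, 394]);
translate([376, 458, 0]) cube([44, 44, 394]);
translate([157, 686, 0]) cube([44, 44, 394]);
translate([376, 686, 0]) cube([44, 44, 394]);


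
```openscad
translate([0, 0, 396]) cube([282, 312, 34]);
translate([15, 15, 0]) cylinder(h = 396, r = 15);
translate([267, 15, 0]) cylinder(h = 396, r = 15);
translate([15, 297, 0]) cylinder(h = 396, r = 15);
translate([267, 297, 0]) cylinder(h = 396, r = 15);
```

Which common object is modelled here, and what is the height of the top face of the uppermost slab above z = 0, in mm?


A stool. The seat height is 430 mm.

A 282×312×34 slab at z = 396 on four corner cylinders — a stool. The seat top is 396 + 34 = 430 mm.


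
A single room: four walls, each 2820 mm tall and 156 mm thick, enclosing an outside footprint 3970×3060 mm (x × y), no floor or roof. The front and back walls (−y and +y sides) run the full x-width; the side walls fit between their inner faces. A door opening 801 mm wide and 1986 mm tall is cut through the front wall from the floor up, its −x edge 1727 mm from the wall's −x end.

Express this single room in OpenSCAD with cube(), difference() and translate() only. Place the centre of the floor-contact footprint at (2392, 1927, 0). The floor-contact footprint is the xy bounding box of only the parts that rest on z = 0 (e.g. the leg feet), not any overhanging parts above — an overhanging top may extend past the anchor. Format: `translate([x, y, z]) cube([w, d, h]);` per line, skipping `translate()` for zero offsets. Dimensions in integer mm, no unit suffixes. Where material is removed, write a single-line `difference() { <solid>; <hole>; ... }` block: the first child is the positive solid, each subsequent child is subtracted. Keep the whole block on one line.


difference() { translate([407, 397, 0]) cube([3970, 156, 2820]); translate([2134, 397, 0]) cube([801, 156, 1986]); }
translate([407, 3301, 0]) cube([3970, 156, 2820]);
translate([407, 553, 0]) cube([156, 2748, 2820]);
translate([4221, 553, 0]) cube([156, 2748, 2820]);


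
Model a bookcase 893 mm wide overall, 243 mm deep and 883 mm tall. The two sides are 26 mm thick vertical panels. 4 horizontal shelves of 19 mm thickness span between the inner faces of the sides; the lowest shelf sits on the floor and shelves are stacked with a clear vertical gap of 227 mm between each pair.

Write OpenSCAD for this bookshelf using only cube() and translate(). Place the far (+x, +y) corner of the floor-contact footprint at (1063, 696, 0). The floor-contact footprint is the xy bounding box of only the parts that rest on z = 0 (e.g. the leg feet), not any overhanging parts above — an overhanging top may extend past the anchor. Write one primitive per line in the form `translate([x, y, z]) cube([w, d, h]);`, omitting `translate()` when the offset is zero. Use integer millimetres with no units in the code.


translate([170, 453, 0]) cube([26, 243, 883]);
translate([1037, 453, 0]) cube([26, 243, 883]);
translate([196, 453, 0]) cube([841, 243, 19]);
translate([196, 453, 246]) cube([841, 243, 19]);
translate([196, 453, 492]) cube([841, 243, 19]);
translate([196, 453, 738]) cube([841, 243, 19]);


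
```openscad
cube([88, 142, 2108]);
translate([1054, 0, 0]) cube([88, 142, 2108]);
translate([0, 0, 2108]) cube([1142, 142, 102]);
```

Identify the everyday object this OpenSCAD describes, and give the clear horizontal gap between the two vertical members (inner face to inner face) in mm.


A door frame. The clear opening width is 966 mm.

Two 2108 mm tall posts with a header on top — a door frame. The left jamb is 88 mm wide at x = 0; the right jamb starts at x = 1054. The clear opening is 1054 − 88 = 966 mm.


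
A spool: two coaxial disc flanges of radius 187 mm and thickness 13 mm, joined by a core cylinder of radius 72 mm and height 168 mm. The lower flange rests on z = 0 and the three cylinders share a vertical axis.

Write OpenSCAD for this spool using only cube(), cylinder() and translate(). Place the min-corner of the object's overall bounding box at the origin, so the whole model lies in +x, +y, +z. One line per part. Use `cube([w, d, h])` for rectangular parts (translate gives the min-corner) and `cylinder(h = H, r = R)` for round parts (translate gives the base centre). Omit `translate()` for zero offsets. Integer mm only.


translate([187, 187, 0]) cylinder(h = 13, r = 187);
translate([187, 187, 13]) cylinder(h = 168, r = 72);
translate([187, 187, 181]) cylinder(h = 13, r = 187);


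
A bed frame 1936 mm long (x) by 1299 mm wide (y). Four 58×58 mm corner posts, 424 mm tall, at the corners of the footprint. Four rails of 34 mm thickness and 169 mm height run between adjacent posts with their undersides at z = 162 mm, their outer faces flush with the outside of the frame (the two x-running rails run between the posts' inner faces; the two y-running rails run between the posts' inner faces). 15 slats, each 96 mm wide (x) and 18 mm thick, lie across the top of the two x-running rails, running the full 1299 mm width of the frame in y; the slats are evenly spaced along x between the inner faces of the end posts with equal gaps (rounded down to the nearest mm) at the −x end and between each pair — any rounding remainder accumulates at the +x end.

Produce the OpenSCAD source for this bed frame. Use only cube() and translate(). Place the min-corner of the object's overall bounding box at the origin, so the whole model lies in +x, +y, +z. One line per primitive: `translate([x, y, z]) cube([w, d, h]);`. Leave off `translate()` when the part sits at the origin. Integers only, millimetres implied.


// slat z = rail_z + rail_h = 162 + 169 = 331
// slat gap = ⌊(1820 − 15·96) / 16⌋ = 23
cube([58, 58, 424]);
translate([0, 1241, 0]) cube([58, 58, 424]);
translate([1878, 0, 0]) cube([58, 58, 424]);
translate([1878, 1241, 0]) cube([58, 58, 424]);
translate([58, 0, 162]) cube([1820, 34, 169]);
translate([58, 1265, 162]) cube([1820, 34, 169]);
translate([0, 58, 162]) cube([34, 1183, 169]);
translate([1902, 58, 162]) cube([34, 1183, 169]);
translate([81, 0, 331]) cube([96, 1299, 18]);
translate([200, 0, 331]) cube([96, 1299, 18]);
translate([319, 0, 331]) cube([96, 1299, 18]);
translate([438, 0, 331]) cube([96, 1299, 18]);
translate([557, 0, 331]) cube([96, 1299, 18]);
translate([676, 0, 331]) cube([96, 1299, 18]);
translate([795, 0, 331]) cube([96, 1299, 18]);
translate([914, 0, 331]) cube([96, 1299, 18]);
translate([1033, 0, 331]) cube([96, 1299, 18]);
translate([1152, 0, 331]) cube([96, 1299, 18]);
translate([1271, 0, 331]) cube([96, 1299, 18]);
translate([1390, 0, 331]) cube([96, 1299, 18]);
translate([1509, 0, 331]) cube([96, 1299, 18]);
translate([1628, 0, 331]) cube([96, 1299, 18]);
translate([1747, 0, 331]) cube([96, 1299, 18]);


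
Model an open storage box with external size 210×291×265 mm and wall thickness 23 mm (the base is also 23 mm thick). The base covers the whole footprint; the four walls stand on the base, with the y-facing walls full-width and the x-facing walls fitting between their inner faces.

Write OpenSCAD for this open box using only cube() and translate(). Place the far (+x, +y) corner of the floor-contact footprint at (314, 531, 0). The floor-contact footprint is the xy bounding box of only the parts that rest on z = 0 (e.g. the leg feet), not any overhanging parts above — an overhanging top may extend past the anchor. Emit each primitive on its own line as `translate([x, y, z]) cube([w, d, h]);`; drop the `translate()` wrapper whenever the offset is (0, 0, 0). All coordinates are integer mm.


translate([104, 240, 0]) cube([210, 291, 23]);
translate([104, 240, 23]) cube([210, 23, 242]);
translate([104, 508, 23]) cube([210, 23, 242]);
translate([104, 263, 23]) cube([23, 245, 242]);
translate([291, 263, 23]) cube([23, 245, 242]);


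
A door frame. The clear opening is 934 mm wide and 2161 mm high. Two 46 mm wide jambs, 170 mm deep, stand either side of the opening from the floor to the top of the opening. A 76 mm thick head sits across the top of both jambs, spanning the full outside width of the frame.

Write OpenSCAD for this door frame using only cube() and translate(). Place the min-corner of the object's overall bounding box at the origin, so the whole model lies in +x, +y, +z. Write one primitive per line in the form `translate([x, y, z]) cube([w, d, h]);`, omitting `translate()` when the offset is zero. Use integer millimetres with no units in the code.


cube([46, 170, 2161]);
translate([980, 0, 0]) cube([46, 170, 2161]);
translate([0, 0, 2161]) cube([1026, 170, 76]);
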